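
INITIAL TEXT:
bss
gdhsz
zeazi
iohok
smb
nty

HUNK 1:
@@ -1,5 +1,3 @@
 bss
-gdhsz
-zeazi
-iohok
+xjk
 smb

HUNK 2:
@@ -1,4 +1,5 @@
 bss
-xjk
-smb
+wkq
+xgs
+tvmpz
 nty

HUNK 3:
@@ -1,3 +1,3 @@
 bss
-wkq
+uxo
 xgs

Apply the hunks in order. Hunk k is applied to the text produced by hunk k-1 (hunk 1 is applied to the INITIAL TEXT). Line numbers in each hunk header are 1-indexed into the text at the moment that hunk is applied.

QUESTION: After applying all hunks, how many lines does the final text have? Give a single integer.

Hunk 1: at line 1 remove [gdhsz,zeazi,iohok] add [xjk] -> 4 lines: bss xjk smb nty
Hunk 2: at line 1 remove [xjk,smb] add [wkq,xgs,tvmpz] -> 5 lines: bss wkq xgs tvmpz nty
Hunk 3: at line 1 remove [wkq] add [uxo] -> 5 lines: bss uxo xgs tvmpz nty
Final line count: 5

Answer: 5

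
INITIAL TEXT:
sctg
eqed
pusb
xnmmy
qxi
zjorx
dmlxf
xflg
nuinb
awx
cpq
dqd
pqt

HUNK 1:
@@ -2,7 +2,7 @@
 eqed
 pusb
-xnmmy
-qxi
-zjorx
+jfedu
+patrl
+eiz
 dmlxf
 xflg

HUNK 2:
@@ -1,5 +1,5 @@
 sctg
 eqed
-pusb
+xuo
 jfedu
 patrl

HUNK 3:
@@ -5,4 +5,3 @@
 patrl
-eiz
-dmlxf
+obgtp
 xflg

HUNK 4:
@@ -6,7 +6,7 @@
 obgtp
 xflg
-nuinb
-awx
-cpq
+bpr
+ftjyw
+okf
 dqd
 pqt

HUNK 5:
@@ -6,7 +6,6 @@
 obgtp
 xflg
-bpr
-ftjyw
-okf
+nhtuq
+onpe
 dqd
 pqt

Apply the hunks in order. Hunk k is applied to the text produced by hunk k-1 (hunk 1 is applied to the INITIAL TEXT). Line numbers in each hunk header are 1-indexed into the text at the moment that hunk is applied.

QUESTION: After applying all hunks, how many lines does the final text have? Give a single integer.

Answer: 11

Derivation:
Hunk 1: at line 2 remove [xnmmy,qxi,zjorx] add [jfedu,patrl,eiz] -> 13 lines: sctg eqed pusb jfedu patrl eiz dmlxf xflg nuinb awx cpq dqd pqt
Hunk 2: at line 1 remove [pusb] add [xuo] -> 13 lines: sctg eqed xuo jfedu patrl eiz dmlxf xflg nuinb awx cpq dqd pqt
Hunk 3: at line 5 remove [eiz,dmlxf] add [obgtp] -> 12 lines: sctg eqed xuo jfedu patrl obgtp xflg nuinb awx cpq dqd pqt
Hunk 4: at line 6 remove [nuinb,awx,cpq] add [bpr,ftjyw,okf] -> 12 lines: sctg eqed xuo jfedu patrl obgtp xflg bpr ftjyw okf dqd pqt
Hunk 5: at line 6 remove [bpr,ftjyw,okf] add [nhtuq,onpe] -> 11 lines: sctg eqed xuo jfedu patrl obgtp xflg nhtuq onpe dqd pqt
Final line count: 11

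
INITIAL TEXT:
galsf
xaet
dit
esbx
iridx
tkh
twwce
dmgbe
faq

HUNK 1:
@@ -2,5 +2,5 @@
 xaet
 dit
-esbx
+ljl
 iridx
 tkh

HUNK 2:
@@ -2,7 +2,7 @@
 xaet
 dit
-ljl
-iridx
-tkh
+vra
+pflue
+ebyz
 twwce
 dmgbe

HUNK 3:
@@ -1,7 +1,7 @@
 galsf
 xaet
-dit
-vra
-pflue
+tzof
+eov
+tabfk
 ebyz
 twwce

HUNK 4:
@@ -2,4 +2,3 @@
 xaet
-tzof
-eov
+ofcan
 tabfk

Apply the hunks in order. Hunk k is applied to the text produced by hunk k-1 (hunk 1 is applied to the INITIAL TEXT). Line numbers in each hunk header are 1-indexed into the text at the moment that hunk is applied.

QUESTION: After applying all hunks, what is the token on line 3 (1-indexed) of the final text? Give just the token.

Answer: ofcan

Derivation:
Hunk 1: at line 2 remove [esbx] add [ljl] -> 9 lines: galsf xaet dit ljl iridx tkh twwce dmgbe faq
Hunk 2: at line 2 remove [ljl,iridx,tkh] add [vra,pflue,ebyz] -> 9 lines: galsf xaet dit vra pflue ebyz twwce dmgbe faq
Hunk 3: at line 1 remove [dit,vra,pflue] add [tzof,eov,tabfk] -> 9 lines: galsf xaet tzof eov tabfk ebyz twwce dmgbe faq
Hunk 4: at line 2 remove [tzof,eov] add [ofcan] -> 8 lines: galsf xaet ofcan tabfk ebyz twwce dmgbe faq
Final line 3: ofcan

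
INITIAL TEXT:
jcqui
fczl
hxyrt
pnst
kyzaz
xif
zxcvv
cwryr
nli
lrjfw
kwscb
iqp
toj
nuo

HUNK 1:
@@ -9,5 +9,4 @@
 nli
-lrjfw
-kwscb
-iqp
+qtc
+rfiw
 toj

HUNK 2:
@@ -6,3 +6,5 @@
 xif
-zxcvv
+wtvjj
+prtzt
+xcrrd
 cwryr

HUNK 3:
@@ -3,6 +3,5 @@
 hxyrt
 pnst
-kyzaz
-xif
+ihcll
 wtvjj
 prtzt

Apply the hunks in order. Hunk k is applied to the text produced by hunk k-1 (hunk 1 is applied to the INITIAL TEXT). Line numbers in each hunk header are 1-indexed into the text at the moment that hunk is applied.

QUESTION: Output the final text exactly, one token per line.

Answer: jcqui
fczl
hxyrt
pnst
ihcll
wtvjj
prtzt
xcrrd
cwryr
nli
qtc
rfiw
toj
nuo

Derivation:
Hunk 1: at line 9 remove [lrjfw,kwscb,iqp] add [qtc,rfiw] -> 13 lines: jcqui fczl hxyrt pnst kyzaz xif zxcvv cwryr nli qtc rfiw toj nuo
Hunk 2: at line 6 remove [zxcvv] add [wtvjj,prtzt,xcrrd] -> 15 lines: jcqui fczl hxyrt pnst kyzaz xif wtvjj prtzt xcrrd cwryr nli qtc rfiw toj nuo
Hunk 3: at line 3 remove [kyzaz,xif] add [ihcll] -> 14 lines: jcqui fczl hxyrt pnst ihcll wtvjj prtzt xcrrd cwryr nli qtc rfiw toj nuo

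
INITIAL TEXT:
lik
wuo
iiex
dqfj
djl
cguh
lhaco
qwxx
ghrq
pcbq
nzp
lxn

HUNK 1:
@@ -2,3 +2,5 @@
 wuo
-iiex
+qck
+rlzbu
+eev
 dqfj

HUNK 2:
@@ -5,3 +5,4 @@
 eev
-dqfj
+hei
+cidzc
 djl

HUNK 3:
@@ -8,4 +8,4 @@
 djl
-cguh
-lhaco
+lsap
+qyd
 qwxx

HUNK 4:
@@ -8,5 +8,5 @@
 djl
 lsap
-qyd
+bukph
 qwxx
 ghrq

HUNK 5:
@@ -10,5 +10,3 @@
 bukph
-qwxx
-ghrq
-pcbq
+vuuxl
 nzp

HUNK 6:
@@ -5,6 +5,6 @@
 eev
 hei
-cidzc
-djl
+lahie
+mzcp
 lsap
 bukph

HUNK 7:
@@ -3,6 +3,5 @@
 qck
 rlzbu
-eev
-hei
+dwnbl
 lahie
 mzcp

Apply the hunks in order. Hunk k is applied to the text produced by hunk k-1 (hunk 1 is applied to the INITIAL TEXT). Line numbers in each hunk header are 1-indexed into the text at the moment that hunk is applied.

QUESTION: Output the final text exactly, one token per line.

Hunk 1: at line 2 remove [iiex] add [qck,rlzbu,eev] -> 14 lines: lik wuo qck rlzbu eev dqfj djl cguh lhaco qwxx ghrq pcbq nzp lxn
Hunk 2: at line 5 remove [dqfj] add [hei,cidzc] -> 15 lines: lik wuo qck rlzbu eev hei cidzc djl cguh lhaco qwxx ghrq pcbq nzp lxn
Hunk 3: at line 8 remove [cguh,lhaco] add [lsap,qyd] -> 15 lines: lik wuo qck rlzbu eev hei cidzc djl lsap qyd qwxx ghrq pcbq nzp lxn
Hunk 4: at line 8 remove [qyd] add [bukph] -> 15 lines: lik wuo qck rlzbu eev hei cidzc djl lsap bukph qwxx ghrq pcbq nzp lxn
Hunk 5: at line 10 remove [qwxx,ghrq,pcbq] add [vuuxl] -> 13 lines: lik wuo qck rlzbu eev hei cidzc djl lsap bukph vuuxl nzp lxn
Hunk 6: at line 5 remove [cidzc,djl] add [lahie,mzcp] -> 13 lines: lik wuo qck rlzbu eev hei lahie mzcp lsap bukph vuuxl nzp lxn
Hunk 7: at line 3 remove [eev,hei] add [dwnbl] -> 12 lines: lik wuo qck rlzbu dwnbl lahie mzcp lsap bukph vuuxl nzp lxn

Answer: lik
wuo
qck
rlzbu
dwnbl
lahie
mzcp
lsap
bukph
vuuxl
nzp
lxn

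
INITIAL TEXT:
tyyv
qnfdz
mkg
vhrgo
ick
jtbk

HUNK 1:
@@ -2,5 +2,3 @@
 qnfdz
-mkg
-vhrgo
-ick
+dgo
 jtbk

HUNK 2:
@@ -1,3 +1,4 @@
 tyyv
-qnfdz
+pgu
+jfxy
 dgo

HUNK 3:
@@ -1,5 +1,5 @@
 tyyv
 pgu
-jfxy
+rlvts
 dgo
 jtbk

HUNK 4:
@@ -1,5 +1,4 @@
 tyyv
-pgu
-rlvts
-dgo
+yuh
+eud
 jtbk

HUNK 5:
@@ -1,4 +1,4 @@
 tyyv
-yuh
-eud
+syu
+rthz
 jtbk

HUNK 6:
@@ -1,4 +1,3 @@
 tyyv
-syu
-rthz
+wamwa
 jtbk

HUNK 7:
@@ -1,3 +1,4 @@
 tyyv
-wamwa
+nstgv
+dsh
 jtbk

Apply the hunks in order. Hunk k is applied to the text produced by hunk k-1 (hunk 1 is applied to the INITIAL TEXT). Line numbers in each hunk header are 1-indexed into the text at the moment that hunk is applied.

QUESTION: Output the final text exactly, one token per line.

Answer: tyyv
nstgv
dsh
jtbk

Derivation:
Hunk 1: at line 2 remove [mkg,vhrgo,ick] add [dgo] -> 4 lines: tyyv qnfdz dgo jtbk
Hunk 2: at line 1 remove [qnfdz] add [pgu,jfxy] -> 5 lines: tyyv pgu jfxy dgo jtbk
Hunk 3: at line 1 remove [jfxy] add [rlvts] -> 5 lines: tyyv pgu rlvts dgo jtbk
Hunk 4: at line 1 remove [pgu,rlvts,dgo] add [yuh,eud] -> 4 lines: tyyv yuh eud jtbk
Hunk 5: at line 1 remove [yuh,eud] add [syu,rthz] -> 4 lines: tyyv syu rthz jtbk
Hunk 6: at line 1 remove [syu,rthz] add [wamwa] -> 3 lines: tyyv wamwa jtbk
Hunk 7: at line 1 remove [wamwa] add [nstgv,dsh] -> 4 lines: tyyv nstgv dsh jtbk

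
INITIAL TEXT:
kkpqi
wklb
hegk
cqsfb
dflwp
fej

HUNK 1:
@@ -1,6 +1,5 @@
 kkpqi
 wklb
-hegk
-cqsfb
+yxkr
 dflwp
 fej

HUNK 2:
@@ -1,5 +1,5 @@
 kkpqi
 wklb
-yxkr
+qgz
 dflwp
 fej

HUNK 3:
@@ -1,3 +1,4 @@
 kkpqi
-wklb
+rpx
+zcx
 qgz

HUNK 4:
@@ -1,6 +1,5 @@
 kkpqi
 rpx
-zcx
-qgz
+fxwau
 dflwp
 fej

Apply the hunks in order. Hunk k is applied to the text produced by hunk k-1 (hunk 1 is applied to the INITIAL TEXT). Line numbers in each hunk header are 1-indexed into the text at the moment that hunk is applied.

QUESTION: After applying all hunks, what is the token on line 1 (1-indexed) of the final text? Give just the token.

Answer: kkpqi

Derivation:
Hunk 1: at line 1 remove [hegk,cqsfb] add [yxkr] -> 5 lines: kkpqi wklb yxkr dflwp fej
Hunk 2: at line 1 remove [yxkr] add [qgz] -> 5 lines: kkpqi wklb qgz dflwp fej
Hunk 3: at line 1 remove [wklb] add [rpx,zcx] -> 6 lines: kkpqi rpx zcx qgz dflwp fej
Hunk 4: at line 1 remove [zcx,qgz] add [fxwau] -> 5 lines: kkpqi rpx fxwau dflwp fej
Final line 1: kkpqi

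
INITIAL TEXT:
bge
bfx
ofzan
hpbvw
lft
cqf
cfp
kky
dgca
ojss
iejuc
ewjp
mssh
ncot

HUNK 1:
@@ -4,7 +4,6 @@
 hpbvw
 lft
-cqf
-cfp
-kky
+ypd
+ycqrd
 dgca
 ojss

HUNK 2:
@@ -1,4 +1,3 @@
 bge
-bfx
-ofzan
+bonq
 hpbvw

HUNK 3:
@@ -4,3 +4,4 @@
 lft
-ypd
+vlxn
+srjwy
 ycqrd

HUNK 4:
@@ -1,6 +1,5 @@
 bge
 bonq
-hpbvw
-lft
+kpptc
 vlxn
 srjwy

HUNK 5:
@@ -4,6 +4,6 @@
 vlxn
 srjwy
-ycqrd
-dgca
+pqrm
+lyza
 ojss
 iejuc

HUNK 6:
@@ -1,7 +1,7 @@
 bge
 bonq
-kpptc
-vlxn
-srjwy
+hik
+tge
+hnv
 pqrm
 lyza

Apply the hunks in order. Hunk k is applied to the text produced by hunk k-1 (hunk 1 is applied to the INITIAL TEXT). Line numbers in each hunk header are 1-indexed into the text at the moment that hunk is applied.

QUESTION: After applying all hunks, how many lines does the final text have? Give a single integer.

Answer: 12

Derivation:
Hunk 1: at line 4 remove [cqf,cfp,kky] add [ypd,ycqrd] -> 13 lines: bge bfx ofzan hpbvw lft ypd ycqrd dgca ojss iejuc ewjp mssh ncot
Hunk 2: at line 1 remove [bfx,ofzan] add [bonq] -> 12 lines: bge bonq hpbvw lft ypd ycqrd dgca ojss iejuc ewjp mssh ncot
Hunk 3: at line 4 remove [ypd] add [vlxn,srjwy] -> 13 lines: bge bonq hpbvw lft vlxn srjwy ycqrd dgca ojss iejuc ewjp mssh ncot
Hunk 4: at line 1 remove [hpbvw,lft] add [kpptc] -> 12 lines: bge bonq kpptc vlxn srjwy ycqrd dgca ojss iejuc ewjp mssh ncot
Hunk 5: at line 4 remove [ycqrd,dgca] add [pqrm,lyza] -> 12 lines: bge bonq kpptc vlxn srjwy pqrm lyza ojss iejuc ewjp mssh ncot
Hunk 6: at line 1 remove [kpptc,vlxn,srjwy] add [hik,tge,hnv] -> 12 lines: bge bonq hik tge hnv pqrm lyza ojss iejuc ewjp mssh ncot
Final line count: 12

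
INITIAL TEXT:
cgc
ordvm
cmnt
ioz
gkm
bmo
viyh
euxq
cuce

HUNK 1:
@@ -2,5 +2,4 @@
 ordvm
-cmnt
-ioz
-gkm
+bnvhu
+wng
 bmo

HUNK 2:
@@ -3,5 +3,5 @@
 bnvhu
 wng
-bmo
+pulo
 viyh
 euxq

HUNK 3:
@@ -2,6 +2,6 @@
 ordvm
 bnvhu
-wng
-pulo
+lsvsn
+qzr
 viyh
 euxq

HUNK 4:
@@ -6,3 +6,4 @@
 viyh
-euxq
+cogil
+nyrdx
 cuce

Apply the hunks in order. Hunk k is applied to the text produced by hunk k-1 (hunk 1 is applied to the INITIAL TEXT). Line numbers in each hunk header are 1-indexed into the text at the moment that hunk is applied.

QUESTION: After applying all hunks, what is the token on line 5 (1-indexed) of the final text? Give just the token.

Answer: qzr

Derivation:
Hunk 1: at line 2 remove [cmnt,ioz,gkm] add [bnvhu,wng] -> 8 lines: cgc ordvm bnvhu wng bmo viyh euxq cuce
Hunk 2: at line 3 remove [bmo] add [pulo] -> 8 lines: cgc ordvm bnvhu wng pulo viyh euxq cuce
Hunk 3: at line 2 remove [wng,pulo] add [lsvsn,qzr] -> 8 lines: cgc ordvm bnvhu lsvsn qzr viyh euxq cuce
Hunk 4: at line 6 remove [euxq] add [cogil,nyrdx] -> 9 lines: cgc ordvm bnvhu lsvsn qzr viyh cogil nyrdx cuce
Final line 5: qzr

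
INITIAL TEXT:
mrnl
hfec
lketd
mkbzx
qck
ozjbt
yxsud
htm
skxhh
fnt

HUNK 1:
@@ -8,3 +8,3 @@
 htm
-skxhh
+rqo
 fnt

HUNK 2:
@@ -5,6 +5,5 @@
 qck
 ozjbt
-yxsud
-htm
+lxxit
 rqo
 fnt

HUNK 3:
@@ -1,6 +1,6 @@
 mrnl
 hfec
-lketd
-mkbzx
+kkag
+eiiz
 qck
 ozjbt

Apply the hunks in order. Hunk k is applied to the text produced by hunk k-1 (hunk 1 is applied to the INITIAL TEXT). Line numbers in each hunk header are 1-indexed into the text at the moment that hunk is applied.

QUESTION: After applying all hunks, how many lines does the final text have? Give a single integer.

Hunk 1: at line 8 remove [skxhh] add [rqo] -> 10 lines: mrnl hfec lketd mkbzx qck ozjbt yxsud htm rqo fnt
Hunk 2: at line 5 remove [yxsud,htm] add [lxxit] -> 9 lines: mrnl hfec lketd mkbzx qck ozjbt lxxit rqo fnt
Hunk 3: at line 1 remove [lketd,mkbzx] add [kkag,eiiz] -> 9 lines: mrnl hfec kkag eiiz qck ozjbt lxxit rqo fnt
Final line count: 9

Answer: 9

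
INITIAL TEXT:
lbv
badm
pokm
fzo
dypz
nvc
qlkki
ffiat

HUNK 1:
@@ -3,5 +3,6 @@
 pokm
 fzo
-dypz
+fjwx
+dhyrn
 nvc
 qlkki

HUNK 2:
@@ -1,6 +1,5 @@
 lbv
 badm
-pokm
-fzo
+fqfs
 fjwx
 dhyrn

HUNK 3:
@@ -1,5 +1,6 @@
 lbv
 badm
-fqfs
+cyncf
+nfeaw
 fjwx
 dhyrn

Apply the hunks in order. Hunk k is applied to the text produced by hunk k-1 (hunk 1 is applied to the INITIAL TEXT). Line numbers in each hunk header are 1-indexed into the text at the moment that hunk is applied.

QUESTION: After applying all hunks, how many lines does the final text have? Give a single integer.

Answer: 9

Derivation:
Hunk 1: at line 3 remove [dypz] add [fjwx,dhyrn] -> 9 lines: lbv badm pokm fzo fjwx dhyrn nvc qlkki ffiat
Hunk 2: at line 1 remove [pokm,fzo] add [fqfs] -> 8 lines: lbv badm fqfs fjwx dhyrn nvc qlkki ffiat
Hunk 3: at line 1 remove [fqfs] add [cyncf,nfeaw] -> 9 lines: lbv badm cyncf nfeaw fjwx dhyrn nvc qlkki ffiat
Final line count: 9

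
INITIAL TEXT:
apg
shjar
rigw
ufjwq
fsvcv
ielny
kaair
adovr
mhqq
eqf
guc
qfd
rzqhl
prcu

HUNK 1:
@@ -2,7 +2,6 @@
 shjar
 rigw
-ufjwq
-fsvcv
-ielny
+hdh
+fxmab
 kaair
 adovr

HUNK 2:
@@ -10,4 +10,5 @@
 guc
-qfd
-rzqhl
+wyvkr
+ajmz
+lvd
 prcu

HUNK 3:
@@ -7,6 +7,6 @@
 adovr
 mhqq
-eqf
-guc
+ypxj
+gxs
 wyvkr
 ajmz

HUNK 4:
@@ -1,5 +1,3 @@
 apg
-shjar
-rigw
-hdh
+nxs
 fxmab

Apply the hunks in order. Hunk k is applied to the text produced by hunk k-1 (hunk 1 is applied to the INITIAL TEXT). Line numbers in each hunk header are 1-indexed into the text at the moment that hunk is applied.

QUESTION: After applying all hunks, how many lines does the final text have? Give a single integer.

Answer: 12

Derivation:
Hunk 1: at line 2 remove [ufjwq,fsvcv,ielny] add [hdh,fxmab] -> 13 lines: apg shjar rigw hdh fxmab kaair adovr mhqq eqf guc qfd rzqhl prcu
Hunk 2: at line 10 remove [qfd,rzqhl] add [wyvkr,ajmz,lvd] -> 14 lines: apg shjar rigw hdh fxmab kaair adovr mhqq eqf guc wyvkr ajmz lvd prcu
Hunk 3: at line 7 remove [eqf,guc] add [ypxj,gxs] -> 14 lines: apg shjar rigw hdh fxmab kaair adovr mhqq ypxj gxs wyvkr ajmz lvd prcu
Hunk 4: at line 1 remove [shjar,rigw,hdh] add [nxs] -> 12 lines: apg nxs fxmab kaair adovr mhqq ypxj gxs wyvkr ajmz lvd prcu
Final line count: 12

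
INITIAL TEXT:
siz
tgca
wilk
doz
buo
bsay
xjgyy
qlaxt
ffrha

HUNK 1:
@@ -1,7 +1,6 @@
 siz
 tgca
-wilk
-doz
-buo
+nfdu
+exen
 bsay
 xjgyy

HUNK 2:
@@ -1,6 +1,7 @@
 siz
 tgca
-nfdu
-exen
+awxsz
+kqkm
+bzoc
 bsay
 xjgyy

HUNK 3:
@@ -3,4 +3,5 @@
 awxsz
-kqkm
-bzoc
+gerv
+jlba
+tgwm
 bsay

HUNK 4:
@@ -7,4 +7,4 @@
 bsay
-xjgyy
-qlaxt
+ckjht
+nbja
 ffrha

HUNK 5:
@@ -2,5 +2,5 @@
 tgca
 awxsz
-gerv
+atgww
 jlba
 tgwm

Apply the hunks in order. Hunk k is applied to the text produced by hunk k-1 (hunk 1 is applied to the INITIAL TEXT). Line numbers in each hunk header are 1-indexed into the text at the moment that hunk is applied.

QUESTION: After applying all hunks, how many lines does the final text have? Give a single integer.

Answer: 10

Derivation:
Hunk 1: at line 1 remove [wilk,doz,buo] add [nfdu,exen] -> 8 lines: siz tgca nfdu exen bsay xjgyy qlaxt ffrha
Hunk 2: at line 1 remove [nfdu,exen] add [awxsz,kqkm,bzoc] -> 9 lines: siz tgca awxsz kqkm bzoc bsay xjgyy qlaxt ffrha
Hunk 3: at line 3 remove [kqkm,bzoc] add [gerv,jlba,tgwm] -> 10 lines: siz tgca awxsz gerv jlba tgwm bsay xjgyy qlaxt ffrha
Hunk 4: at line 7 remove [xjgyy,qlaxt] add [ckjht,nbja] -> 10 lines: siz tgca awxsz gerv jlba tgwm bsay ckjht nbja ffrha
Hunk 5: at line 2 remove [gerv] add [atgww] -> 10 lines: siz tgca awxsz atgww jlba tgwm bsay ckjht nbja ffrha
Final line count: 10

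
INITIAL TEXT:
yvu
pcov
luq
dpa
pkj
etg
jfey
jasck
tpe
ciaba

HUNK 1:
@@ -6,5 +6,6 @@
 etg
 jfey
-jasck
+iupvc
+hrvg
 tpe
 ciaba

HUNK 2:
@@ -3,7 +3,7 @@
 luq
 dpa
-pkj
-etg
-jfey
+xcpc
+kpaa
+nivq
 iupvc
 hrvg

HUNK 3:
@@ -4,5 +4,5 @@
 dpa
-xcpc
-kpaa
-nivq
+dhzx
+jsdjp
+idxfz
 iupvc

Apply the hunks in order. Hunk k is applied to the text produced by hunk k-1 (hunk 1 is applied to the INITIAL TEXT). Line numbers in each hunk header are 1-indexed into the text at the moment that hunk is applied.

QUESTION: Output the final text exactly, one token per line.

Answer: yvu
pcov
luq
dpa
dhzx
jsdjp
idxfz
iupvc
hrvg
tpe
ciaba

Derivation:
Hunk 1: at line 6 remove [jasck] add [iupvc,hrvg] -> 11 lines: yvu pcov luq dpa pkj etg jfey iupvc hrvg tpe ciaba
Hunk 2: at line 3 remove [pkj,etg,jfey] add [xcpc,kpaa,nivq] -> 11 lines: yvu pcov luq dpa xcpc kpaa nivq iupvc hrvg tpe ciaba
Hunk 3: at line 4 remove [xcpc,kpaa,nivq] add [dhzx,jsdjp,idxfz] -> 11 lines: yvu pcov luq dpa dhzx jsdjp idxfz iupvc hrvg tpe ciaba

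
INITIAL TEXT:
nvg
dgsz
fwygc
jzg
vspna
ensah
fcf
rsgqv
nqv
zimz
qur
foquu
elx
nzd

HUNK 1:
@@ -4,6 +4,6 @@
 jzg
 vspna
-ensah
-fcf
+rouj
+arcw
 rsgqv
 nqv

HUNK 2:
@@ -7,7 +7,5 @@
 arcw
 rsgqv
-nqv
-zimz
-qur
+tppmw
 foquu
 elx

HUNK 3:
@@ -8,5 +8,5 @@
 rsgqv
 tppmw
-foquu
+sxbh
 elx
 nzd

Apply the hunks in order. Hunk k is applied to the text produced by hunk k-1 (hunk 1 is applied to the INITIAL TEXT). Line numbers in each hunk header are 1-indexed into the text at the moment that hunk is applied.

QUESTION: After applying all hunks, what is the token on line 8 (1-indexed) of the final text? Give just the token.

Answer: rsgqv

Derivation:
Hunk 1: at line 4 remove [ensah,fcf] add [rouj,arcw] -> 14 lines: nvg dgsz fwygc jzg vspna rouj arcw rsgqv nqv zimz qur foquu elx nzd
Hunk 2: at line 7 remove [nqv,zimz,qur] add [tppmw] -> 12 lines: nvg dgsz fwygc jzg vspna rouj arcw rsgqv tppmw foquu elx nzd
Hunk 3: at line 8 remove [foquu] add [sxbh] -> 12 lines: nvg dgsz fwygc jzg vspna rouj arcw rsgqv tppmw sxbh elx nzd
Final line 8: rsgqv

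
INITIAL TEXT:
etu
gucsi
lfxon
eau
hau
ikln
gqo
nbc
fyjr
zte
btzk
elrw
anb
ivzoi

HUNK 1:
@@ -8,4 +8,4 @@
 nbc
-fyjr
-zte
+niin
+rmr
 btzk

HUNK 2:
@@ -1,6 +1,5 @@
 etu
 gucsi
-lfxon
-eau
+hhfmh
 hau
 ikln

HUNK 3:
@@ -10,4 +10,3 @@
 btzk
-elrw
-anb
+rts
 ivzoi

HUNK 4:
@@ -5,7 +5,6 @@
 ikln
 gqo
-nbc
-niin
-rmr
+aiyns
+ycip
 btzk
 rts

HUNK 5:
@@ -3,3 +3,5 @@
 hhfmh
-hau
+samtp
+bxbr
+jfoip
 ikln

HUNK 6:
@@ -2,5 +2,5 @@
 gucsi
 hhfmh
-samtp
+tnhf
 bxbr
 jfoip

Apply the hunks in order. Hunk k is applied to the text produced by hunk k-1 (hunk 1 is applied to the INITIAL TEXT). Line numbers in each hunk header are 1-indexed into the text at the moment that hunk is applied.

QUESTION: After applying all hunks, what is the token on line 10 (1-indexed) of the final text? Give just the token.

Answer: ycip

Derivation:
Hunk 1: at line 8 remove [fyjr,zte] add [niin,rmr] -> 14 lines: etu gucsi lfxon eau hau ikln gqo nbc niin rmr btzk elrw anb ivzoi
Hunk 2: at line 1 remove [lfxon,eau] add [hhfmh] -> 13 lines: etu gucsi hhfmh hau ikln gqo nbc niin rmr btzk elrw anb ivzoi
Hunk 3: at line 10 remove [elrw,anb] add [rts] -> 12 lines: etu gucsi hhfmh hau ikln gqo nbc niin rmr btzk rts ivzoi
Hunk 4: at line 5 remove [nbc,niin,rmr] add [aiyns,ycip] -> 11 lines: etu gucsi hhfmh hau ikln gqo aiyns ycip btzk rts ivzoi
Hunk 5: at line 3 remove [hau] add [samtp,bxbr,jfoip] -> 13 lines: etu gucsi hhfmh samtp bxbr jfoip ikln gqo aiyns ycip btzk rts ivzoi
Hunk 6: at line 2 remove [samtp] add [tnhf] -> 13 lines: etu gucsi hhfmh tnhf bxbr jfoip ikln gqo aiyns ycip btzk rts ivzoi
Final line 10: ycip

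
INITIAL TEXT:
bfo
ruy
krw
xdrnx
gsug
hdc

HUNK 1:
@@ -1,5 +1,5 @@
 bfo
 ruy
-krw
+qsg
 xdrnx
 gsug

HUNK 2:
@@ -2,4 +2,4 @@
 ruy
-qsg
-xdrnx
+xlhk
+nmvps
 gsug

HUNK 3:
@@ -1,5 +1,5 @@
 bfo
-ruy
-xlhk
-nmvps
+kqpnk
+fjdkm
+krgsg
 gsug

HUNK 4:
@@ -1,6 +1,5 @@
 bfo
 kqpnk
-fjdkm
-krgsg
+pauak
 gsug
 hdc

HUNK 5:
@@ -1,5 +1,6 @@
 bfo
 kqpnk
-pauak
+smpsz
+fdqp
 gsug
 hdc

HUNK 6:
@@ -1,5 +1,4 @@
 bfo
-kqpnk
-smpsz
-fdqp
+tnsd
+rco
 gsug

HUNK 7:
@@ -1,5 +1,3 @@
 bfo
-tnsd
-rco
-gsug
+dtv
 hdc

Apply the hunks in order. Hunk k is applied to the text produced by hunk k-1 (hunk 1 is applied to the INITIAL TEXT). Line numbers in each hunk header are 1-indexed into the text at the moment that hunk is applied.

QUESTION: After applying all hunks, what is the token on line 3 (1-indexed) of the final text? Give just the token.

Answer: hdc

Derivation:
Hunk 1: at line 1 remove [krw] add [qsg] -> 6 lines: bfo ruy qsg xdrnx gsug hdc
Hunk 2: at line 2 remove [qsg,xdrnx] add [xlhk,nmvps] -> 6 lines: bfo ruy xlhk nmvps gsug hdc
Hunk 3: at line 1 remove [ruy,xlhk,nmvps] add [kqpnk,fjdkm,krgsg] -> 6 lines: bfo kqpnk fjdkm krgsg gsug hdc
Hunk 4: at line 1 remove [fjdkm,krgsg] add [pauak] -> 5 lines: bfo kqpnk pauak gsug hdc
Hunk 5: at line 1 remove [pauak] add [smpsz,fdqp] -> 6 lines: bfo kqpnk smpsz fdqp gsug hdc
Hunk 6: at line 1 remove [kqpnk,smpsz,fdqp] add [tnsd,rco] -> 5 lines: bfo tnsd rco gsug hdc
Hunk 7: at line 1 remove [tnsd,rco,gsug] add [dtv] -> 3 lines: bfo dtv hdc
Final line 3: hdc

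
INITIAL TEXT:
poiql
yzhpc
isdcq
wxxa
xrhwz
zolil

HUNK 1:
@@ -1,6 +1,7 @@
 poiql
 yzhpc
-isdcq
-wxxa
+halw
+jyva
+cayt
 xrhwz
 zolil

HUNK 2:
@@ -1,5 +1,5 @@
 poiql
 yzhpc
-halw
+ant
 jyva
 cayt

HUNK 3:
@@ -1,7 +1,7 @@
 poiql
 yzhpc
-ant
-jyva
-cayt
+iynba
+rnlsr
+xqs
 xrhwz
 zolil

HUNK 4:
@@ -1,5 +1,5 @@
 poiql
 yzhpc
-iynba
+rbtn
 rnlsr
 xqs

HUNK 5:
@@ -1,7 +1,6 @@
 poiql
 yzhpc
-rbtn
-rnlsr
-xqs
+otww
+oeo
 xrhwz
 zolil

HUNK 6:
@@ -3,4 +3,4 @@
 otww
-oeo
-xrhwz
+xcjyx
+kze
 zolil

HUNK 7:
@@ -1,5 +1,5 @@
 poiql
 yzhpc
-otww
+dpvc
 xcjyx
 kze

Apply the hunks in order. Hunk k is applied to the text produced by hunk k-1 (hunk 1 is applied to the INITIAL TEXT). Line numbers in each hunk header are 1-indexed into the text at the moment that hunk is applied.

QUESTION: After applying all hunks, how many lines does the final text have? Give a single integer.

Answer: 6

Derivation:
Hunk 1: at line 1 remove [isdcq,wxxa] add [halw,jyva,cayt] -> 7 lines: poiql yzhpc halw jyva cayt xrhwz zolil
Hunk 2: at line 1 remove [halw] add [ant] -> 7 lines: poiql yzhpc ant jyva cayt xrhwz zolil
Hunk 3: at line 1 remove [ant,jyva,cayt] add [iynba,rnlsr,xqs] -> 7 lines: poiql yzhpc iynba rnlsr xqs xrhwz zolil
Hunk 4: at line 1 remove [iynba] add [rbtn] -> 7 lines: poiql yzhpc rbtn rnlsr xqs xrhwz zolil
Hunk 5: at line 1 remove [rbtn,rnlsr,xqs] add [otww,oeo] -> 6 lines: poiql yzhpc otww oeo xrhwz zolil
Hunk 6: at line 3 remove [oeo,xrhwz] add [xcjyx,kze] -> 6 lines: poiql yzhpc otww xcjyx kze zolil
Hunk 7: at line 1 remove [otww] add [dpvc] -> 6 lines: poiql yzhpc dpvc xcjyx kze zolil
Final line count: 6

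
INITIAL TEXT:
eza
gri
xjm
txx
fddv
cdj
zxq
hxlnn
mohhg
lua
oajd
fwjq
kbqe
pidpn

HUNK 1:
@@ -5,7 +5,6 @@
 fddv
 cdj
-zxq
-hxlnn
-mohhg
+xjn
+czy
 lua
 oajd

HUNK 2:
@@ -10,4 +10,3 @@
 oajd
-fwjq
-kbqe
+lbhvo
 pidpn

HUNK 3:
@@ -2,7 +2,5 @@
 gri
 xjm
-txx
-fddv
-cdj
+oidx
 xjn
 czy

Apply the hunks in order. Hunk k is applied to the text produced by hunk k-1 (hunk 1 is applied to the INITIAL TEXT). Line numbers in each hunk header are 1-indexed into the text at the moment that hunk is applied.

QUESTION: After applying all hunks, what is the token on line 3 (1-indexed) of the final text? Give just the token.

Answer: xjm

Derivation:
Hunk 1: at line 5 remove [zxq,hxlnn,mohhg] add [xjn,czy] -> 13 lines: eza gri xjm txx fddv cdj xjn czy lua oajd fwjq kbqe pidpn
Hunk 2: at line 10 remove [fwjq,kbqe] add [lbhvo] -> 12 lines: eza gri xjm txx fddv cdj xjn czy lua oajd lbhvo pidpn
Hunk 3: at line 2 remove [txx,fddv,cdj] add [oidx] -> 10 lines: eza gri xjm oidx xjn czy lua oajd lbhvo pidpn
Final line 3: xjm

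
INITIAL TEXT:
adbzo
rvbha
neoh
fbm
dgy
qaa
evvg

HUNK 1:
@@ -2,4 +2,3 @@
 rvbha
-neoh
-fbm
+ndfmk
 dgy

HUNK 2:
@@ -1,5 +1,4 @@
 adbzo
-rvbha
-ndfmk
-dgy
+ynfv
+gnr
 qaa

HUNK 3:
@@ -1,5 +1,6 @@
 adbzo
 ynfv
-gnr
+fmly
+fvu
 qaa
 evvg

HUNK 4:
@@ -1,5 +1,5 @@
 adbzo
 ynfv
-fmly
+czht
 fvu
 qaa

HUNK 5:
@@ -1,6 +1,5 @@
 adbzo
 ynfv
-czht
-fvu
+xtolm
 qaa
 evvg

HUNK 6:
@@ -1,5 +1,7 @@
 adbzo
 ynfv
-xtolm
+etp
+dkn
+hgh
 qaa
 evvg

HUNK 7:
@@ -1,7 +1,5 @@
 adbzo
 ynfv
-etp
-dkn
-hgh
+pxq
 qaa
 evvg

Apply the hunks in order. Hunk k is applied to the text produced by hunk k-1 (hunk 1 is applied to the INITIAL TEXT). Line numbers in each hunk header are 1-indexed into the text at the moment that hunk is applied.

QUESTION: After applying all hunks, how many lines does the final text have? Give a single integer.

Answer: 5

Derivation:
Hunk 1: at line 2 remove [neoh,fbm] add [ndfmk] -> 6 lines: adbzo rvbha ndfmk dgy qaa evvg
Hunk 2: at line 1 remove [rvbha,ndfmk,dgy] add [ynfv,gnr] -> 5 lines: adbzo ynfv gnr qaa evvg
Hunk 3: at line 1 remove [gnr] add [fmly,fvu] -> 6 lines: adbzo ynfv fmly fvu qaa evvg
Hunk 4: at line 1 remove [fmly] add [czht] -> 6 lines: adbzo ynfv czht fvu qaa evvg
Hunk 5: at line 1 remove [czht,fvu] add [xtolm] -> 5 lines: adbzo ynfv xtolm qaa evvg
Hunk 6: at line 1 remove [xtolm] add [etp,dkn,hgh] -> 7 lines: adbzo ynfv etp dkn hgh qaa evvg
Hunk 7: at line 1 remove [etp,dkn,hgh] add [pxq] -> 5 lines: adbzo ynfv pxq qaa evvg
Final line count: 5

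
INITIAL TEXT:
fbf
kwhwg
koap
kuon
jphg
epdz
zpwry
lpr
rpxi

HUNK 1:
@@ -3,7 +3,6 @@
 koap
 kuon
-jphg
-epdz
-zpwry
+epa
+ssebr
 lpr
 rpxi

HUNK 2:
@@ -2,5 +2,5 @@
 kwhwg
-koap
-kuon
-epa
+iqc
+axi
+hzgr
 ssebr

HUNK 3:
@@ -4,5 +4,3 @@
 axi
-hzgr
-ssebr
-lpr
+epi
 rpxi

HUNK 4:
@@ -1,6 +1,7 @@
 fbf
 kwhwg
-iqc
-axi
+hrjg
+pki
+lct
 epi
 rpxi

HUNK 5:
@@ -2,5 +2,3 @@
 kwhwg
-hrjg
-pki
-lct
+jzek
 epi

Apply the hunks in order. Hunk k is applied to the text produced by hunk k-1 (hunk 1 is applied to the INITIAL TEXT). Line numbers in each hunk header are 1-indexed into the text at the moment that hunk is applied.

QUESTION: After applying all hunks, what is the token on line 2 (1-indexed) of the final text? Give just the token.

Answer: kwhwg

Derivation:
Hunk 1: at line 3 remove [jphg,epdz,zpwry] add [epa,ssebr] -> 8 lines: fbf kwhwg koap kuon epa ssebr lpr rpxi
Hunk 2: at line 2 remove [koap,kuon,epa] add [iqc,axi,hzgr] -> 8 lines: fbf kwhwg iqc axi hzgr ssebr lpr rpxi
Hunk 3: at line 4 remove [hzgr,ssebr,lpr] add [epi] -> 6 lines: fbf kwhwg iqc axi epi rpxi
Hunk 4: at line 1 remove [iqc,axi] add [hrjg,pki,lct] -> 7 lines: fbf kwhwg hrjg pki lct epi rpxi
Hunk 5: at line 2 remove [hrjg,pki,lct] add [jzek] -> 5 lines: fbf kwhwg jzek epi rpxi
Final line 2: kwhwg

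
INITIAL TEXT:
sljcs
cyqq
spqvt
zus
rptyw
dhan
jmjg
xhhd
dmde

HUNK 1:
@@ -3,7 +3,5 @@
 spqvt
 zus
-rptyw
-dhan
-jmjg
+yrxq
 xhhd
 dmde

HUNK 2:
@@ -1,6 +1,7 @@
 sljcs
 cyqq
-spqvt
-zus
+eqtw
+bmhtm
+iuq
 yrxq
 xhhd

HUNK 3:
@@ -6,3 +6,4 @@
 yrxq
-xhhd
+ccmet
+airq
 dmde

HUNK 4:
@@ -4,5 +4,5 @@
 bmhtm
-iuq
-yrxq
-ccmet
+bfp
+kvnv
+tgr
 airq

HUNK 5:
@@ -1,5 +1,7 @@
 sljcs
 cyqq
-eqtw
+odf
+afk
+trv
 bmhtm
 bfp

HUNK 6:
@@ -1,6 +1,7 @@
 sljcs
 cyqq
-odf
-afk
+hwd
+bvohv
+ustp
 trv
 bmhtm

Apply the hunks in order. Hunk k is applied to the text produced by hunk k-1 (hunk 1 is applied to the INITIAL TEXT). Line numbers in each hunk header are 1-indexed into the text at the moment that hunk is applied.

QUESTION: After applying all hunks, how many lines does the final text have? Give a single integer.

Answer: 12

Derivation:
Hunk 1: at line 3 remove [rptyw,dhan,jmjg] add [yrxq] -> 7 lines: sljcs cyqq spqvt zus yrxq xhhd dmde
Hunk 2: at line 1 remove [spqvt,zus] add [eqtw,bmhtm,iuq] -> 8 lines: sljcs cyqq eqtw bmhtm iuq yrxq xhhd dmde
Hunk 3: at line 6 remove [xhhd] add [ccmet,airq] -> 9 lines: sljcs cyqq eqtw bmhtm iuq yrxq ccmet airq dmde
Hunk 4: at line 4 remove [iuq,yrxq,ccmet] add [bfp,kvnv,tgr] -> 9 lines: sljcs cyqq eqtw bmhtm bfp kvnv tgr airq dmde
Hunk 5: at line 1 remove [eqtw] add [odf,afk,trv] -> 11 lines: sljcs cyqq odf afk trv bmhtm bfp kvnv tgr airq dmde
Hunk 6: at line 1 remove [odf,afk] add [hwd,bvohv,ustp] -> 12 lines: sljcs cyqq hwd bvohv ustp trv bmhtm bfp kvnv tgr airq dmde
Final line count: 12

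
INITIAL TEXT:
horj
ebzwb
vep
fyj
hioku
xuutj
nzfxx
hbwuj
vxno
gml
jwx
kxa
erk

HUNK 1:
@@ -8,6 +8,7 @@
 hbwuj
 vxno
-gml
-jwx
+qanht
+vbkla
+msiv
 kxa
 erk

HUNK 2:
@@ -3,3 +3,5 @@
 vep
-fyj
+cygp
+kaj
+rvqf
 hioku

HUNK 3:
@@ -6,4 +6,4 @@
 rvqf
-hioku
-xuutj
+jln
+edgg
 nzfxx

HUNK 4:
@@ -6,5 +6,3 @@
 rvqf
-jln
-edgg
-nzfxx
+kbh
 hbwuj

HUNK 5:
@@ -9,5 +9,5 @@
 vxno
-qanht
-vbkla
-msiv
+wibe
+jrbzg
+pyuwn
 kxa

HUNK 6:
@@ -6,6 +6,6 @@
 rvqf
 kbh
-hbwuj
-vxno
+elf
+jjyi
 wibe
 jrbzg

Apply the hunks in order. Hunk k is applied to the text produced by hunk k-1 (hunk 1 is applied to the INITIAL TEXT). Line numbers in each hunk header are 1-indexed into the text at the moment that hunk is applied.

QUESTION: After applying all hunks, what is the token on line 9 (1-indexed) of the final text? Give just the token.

Hunk 1: at line 8 remove [gml,jwx] add [qanht,vbkla,msiv] -> 14 lines: horj ebzwb vep fyj hioku xuutj nzfxx hbwuj vxno qanht vbkla msiv kxa erk
Hunk 2: at line 3 remove [fyj] add [cygp,kaj,rvqf] -> 16 lines: horj ebzwb vep cygp kaj rvqf hioku xuutj nzfxx hbwuj vxno qanht vbkla msiv kxa erk
Hunk 3: at line 6 remove [hioku,xuutj] add [jln,edgg] -> 16 lines: horj ebzwb vep cygp kaj rvqf jln edgg nzfxx hbwuj vxno qanht vbkla msiv kxa erk
Hunk 4: at line 6 remove [jln,edgg,nzfxx] add [kbh] -> 14 lines: horj ebzwb vep cygp kaj rvqf kbh hbwuj vxno qanht vbkla msiv kxa erk
Hunk 5: at line 9 remove [qanht,vbkla,msiv] add [wibe,jrbzg,pyuwn] -> 14 lines: horj ebzwb vep cygp kaj rvqf kbh hbwuj vxno wibe jrbzg pyuwn kxa erk
Hunk 6: at line 6 remove [hbwuj,vxno] add [elf,jjyi] -> 14 lines: horj ebzwb vep cygp kaj rvqf kbh elf jjyi wibe jrbzg pyuwn kxa erk
Final line 9: jjyi

Answer: jjyi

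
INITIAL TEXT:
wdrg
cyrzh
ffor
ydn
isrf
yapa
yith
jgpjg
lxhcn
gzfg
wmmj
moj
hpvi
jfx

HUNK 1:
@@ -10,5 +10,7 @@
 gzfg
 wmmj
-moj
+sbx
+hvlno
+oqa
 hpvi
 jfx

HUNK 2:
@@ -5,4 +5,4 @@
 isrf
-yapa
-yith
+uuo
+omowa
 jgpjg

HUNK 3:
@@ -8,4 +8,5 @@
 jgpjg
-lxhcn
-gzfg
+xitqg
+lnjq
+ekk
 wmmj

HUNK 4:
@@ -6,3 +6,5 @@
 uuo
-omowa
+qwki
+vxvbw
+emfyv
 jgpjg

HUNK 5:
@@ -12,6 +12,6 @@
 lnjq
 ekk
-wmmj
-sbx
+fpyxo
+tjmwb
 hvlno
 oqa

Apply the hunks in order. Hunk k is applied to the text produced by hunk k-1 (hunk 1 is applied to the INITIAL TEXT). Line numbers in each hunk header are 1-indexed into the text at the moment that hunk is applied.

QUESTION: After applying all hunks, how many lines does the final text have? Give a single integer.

Hunk 1: at line 10 remove [moj] add [sbx,hvlno,oqa] -> 16 lines: wdrg cyrzh ffor ydn isrf yapa yith jgpjg lxhcn gzfg wmmj sbx hvlno oqa hpvi jfx
Hunk 2: at line 5 remove [yapa,yith] add [uuo,omowa] -> 16 lines: wdrg cyrzh ffor ydn isrf uuo omowa jgpjg lxhcn gzfg wmmj sbx hvlno oqa hpvi jfx
Hunk 3: at line 8 remove [lxhcn,gzfg] add [xitqg,lnjq,ekk] -> 17 lines: wdrg cyrzh ffor ydn isrf uuo omowa jgpjg xitqg lnjq ekk wmmj sbx hvlno oqa hpvi jfx
Hunk 4: at line 6 remove [omowa] add [qwki,vxvbw,emfyv] -> 19 lines: wdrg cyrzh ffor ydn isrf uuo qwki vxvbw emfyv jgpjg xitqg lnjq ekk wmmj sbx hvlno oqa hpvi jfx
Hunk 5: at line 12 remove [wmmj,sbx] add [fpyxo,tjmwb] -> 19 lines: wdrg cyrzh ffor ydn isrf uuo qwki vxvbw emfyv jgpjg xitqg lnjq ekk fpyxo tjmwb hvlno oqa hpvi jfx
Final line count: 19

Answer: 19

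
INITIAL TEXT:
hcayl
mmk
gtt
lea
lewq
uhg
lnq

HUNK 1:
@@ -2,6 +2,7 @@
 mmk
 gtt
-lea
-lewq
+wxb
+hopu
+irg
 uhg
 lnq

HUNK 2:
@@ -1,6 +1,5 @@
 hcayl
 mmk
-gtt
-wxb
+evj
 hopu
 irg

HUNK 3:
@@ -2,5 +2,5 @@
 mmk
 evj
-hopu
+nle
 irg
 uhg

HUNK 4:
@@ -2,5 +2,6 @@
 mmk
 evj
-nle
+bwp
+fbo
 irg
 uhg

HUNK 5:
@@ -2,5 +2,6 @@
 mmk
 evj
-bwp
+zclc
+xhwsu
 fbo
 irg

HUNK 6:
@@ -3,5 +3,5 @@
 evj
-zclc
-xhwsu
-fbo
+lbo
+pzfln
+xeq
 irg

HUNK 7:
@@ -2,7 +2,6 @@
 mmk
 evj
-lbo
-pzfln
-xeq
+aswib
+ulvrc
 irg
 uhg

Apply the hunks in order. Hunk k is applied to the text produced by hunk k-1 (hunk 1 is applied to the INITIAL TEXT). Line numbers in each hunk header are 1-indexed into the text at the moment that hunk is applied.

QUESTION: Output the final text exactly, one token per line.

Hunk 1: at line 2 remove [lea,lewq] add [wxb,hopu,irg] -> 8 lines: hcayl mmk gtt wxb hopu irg uhg lnq
Hunk 2: at line 1 remove [gtt,wxb] add [evj] -> 7 lines: hcayl mmk evj hopu irg uhg lnq
Hunk 3: at line 2 remove [hopu] add [nle] -> 7 lines: hcayl mmk evj nle irg uhg lnq
Hunk 4: at line 2 remove [nle] add [bwp,fbo] -> 8 lines: hcayl mmk evj bwp fbo irg uhg lnq
Hunk 5: at line 2 remove [bwp] add [zclc,xhwsu] -> 9 lines: hcayl mmk evj zclc xhwsu fbo irg uhg lnq
Hunk 6: at line 3 remove [zclc,xhwsu,fbo] add [lbo,pzfln,xeq] -> 9 lines: hcayl mmk evj lbo pzfln xeq irg uhg lnq
Hunk 7: at line 2 remove [lbo,pzfln,xeq] add [aswib,ulvrc] -> 8 lines: hcayl mmk evj aswib ulvrc irg uhg lnq

Answer: hcayl
mmk
evj
aswib
ulvrc
irg
uhg
lnq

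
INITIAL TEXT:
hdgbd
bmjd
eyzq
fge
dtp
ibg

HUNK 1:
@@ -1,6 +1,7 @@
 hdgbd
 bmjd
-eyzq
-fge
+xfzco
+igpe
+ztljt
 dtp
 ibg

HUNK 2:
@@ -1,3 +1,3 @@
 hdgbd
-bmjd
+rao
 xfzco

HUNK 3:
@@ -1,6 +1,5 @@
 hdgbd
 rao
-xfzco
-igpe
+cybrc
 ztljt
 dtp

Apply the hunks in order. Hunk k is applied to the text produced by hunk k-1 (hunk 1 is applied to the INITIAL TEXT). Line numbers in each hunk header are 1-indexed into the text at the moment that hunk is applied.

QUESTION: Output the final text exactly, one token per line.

Answer: hdgbd
rao
cybrc
ztljt
dtp
ibg

Derivation:
Hunk 1: at line 1 remove [eyzq,fge] add [xfzco,igpe,ztljt] -> 7 lines: hdgbd bmjd xfzco igpe ztljt dtp ibg
Hunk 2: at line 1 remove [bmjd] add [rao] -> 7 lines: hdgbd rao xfzco igpe ztljt dtp ibg
Hunk 3: at line 1 remove [xfzco,igpe] add [cybrc] -> 6 lines: hdgbd rao cybrc ztljt dtp ibg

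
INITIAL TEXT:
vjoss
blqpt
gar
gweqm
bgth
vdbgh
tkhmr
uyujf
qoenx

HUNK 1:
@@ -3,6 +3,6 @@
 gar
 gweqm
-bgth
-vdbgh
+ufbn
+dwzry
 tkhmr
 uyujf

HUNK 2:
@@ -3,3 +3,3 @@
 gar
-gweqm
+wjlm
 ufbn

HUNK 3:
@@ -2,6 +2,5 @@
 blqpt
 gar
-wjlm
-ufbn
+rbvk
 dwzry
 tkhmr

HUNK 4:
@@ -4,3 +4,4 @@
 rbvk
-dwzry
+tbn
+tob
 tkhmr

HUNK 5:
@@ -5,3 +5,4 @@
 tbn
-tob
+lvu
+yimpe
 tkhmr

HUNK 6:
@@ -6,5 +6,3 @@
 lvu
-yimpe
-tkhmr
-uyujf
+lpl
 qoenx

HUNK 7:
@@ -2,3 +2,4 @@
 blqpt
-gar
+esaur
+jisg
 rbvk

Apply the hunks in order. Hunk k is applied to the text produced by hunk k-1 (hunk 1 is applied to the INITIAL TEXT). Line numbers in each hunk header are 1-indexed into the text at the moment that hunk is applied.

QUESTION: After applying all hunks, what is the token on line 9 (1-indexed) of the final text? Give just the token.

Hunk 1: at line 3 remove [bgth,vdbgh] add [ufbn,dwzry] -> 9 lines: vjoss blqpt gar gweqm ufbn dwzry tkhmr uyujf qoenx
Hunk 2: at line 3 remove [gweqm] add [wjlm] -> 9 lines: vjoss blqpt gar wjlm ufbn dwzry tkhmr uyujf qoenx
Hunk 3: at line 2 remove [wjlm,ufbn] add [rbvk] -> 8 lines: vjoss blqpt gar rbvk dwzry tkhmr uyujf qoenx
Hunk 4: at line 4 remove [dwzry] add [tbn,tob] -> 9 lines: vjoss blqpt gar rbvk tbn tob tkhmr uyujf qoenx
Hunk 5: at line 5 remove [tob] add [lvu,yimpe] -> 10 lines: vjoss blqpt gar rbvk tbn lvu yimpe tkhmr uyujf qoenx
Hunk 6: at line 6 remove [yimpe,tkhmr,uyujf] add [lpl] -> 8 lines: vjoss blqpt gar rbvk tbn lvu lpl qoenx
Hunk 7: at line 2 remove [gar] add [esaur,jisg] -> 9 lines: vjoss blqpt esaur jisg rbvk tbn lvu lpl qoenx
Final line 9: qoenx

Answer: qoenx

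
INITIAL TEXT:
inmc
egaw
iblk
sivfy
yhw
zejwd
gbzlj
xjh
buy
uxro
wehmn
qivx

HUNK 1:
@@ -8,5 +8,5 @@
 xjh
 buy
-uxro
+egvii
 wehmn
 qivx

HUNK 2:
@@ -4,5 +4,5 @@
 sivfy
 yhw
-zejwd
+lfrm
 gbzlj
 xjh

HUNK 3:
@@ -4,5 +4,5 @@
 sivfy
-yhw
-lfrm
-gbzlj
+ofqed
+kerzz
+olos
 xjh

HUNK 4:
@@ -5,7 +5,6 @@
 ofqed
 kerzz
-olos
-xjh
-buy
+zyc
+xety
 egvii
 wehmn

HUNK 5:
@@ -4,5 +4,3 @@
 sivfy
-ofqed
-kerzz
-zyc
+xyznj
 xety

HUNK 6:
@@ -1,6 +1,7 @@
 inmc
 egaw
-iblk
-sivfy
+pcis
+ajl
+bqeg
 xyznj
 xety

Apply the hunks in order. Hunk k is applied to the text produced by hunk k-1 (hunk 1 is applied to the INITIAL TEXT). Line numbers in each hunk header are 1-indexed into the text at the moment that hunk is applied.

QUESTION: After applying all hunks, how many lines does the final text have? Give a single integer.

Answer: 10

Derivation:
Hunk 1: at line 8 remove [uxro] add [egvii] -> 12 lines: inmc egaw iblk sivfy yhw zejwd gbzlj xjh buy egvii wehmn qivx
Hunk 2: at line 4 remove [zejwd] add [lfrm] -> 12 lines: inmc egaw iblk sivfy yhw lfrm gbzlj xjh buy egvii wehmn qivx
Hunk 3: at line 4 remove [yhw,lfrm,gbzlj] add [ofqed,kerzz,olos] -> 12 lines: inmc egaw iblk sivfy ofqed kerzz olos xjh buy egvii wehmn qivx
Hunk 4: at line 5 remove [olos,xjh,buy] add [zyc,xety] -> 11 lines: inmc egaw iblk sivfy ofqed kerzz zyc xety egvii wehmn qivx
Hunk 5: at line 4 remove [ofqed,kerzz,zyc] add [xyznj] -> 9 lines: inmc egaw iblk sivfy xyznj xety egvii wehmn qivx
Hunk 6: at line 1 remove [iblk,sivfy] add [pcis,ajl,bqeg] -> 10 lines: inmc egaw pcis ajl bqeg xyznj xety egvii wehmn qivx
Final line count: 10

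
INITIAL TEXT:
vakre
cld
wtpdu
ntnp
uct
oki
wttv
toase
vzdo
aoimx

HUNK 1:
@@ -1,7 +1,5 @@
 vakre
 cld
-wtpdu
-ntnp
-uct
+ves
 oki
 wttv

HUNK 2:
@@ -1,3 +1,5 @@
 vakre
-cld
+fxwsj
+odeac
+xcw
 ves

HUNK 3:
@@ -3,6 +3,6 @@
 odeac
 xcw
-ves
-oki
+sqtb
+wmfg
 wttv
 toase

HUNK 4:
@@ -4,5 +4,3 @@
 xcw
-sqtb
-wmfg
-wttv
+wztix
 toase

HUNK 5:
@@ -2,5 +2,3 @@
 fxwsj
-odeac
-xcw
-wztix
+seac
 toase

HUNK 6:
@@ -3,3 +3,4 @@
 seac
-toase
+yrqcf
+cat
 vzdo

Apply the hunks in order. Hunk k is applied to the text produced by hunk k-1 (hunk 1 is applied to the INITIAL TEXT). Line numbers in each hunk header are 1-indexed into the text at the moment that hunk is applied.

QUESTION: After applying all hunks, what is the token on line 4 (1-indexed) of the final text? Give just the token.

Answer: yrqcf

Derivation:
Hunk 1: at line 1 remove [wtpdu,ntnp,uct] add [ves] -> 8 lines: vakre cld ves oki wttv toase vzdo aoimx
Hunk 2: at line 1 remove [cld] add [fxwsj,odeac,xcw] -> 10 lines: vakre fxwsj odeac xcw ves oki wttv toase vzdo aoimx
Hunk 3: at line 3 remove [ves,oki] add [sqtb,wmfg] -> 10 lines: vakre fxwsj odeac xcw sqtb wmfg wttv toase vzdo aoimx
Hunk 4: at line 4 remove [sqtb,wmfg,wttv] add [wztix] -> 8 lines: vakre fxwsj odeac xcw wztix toase vzdo aoimx
Hunk 5: at line 2 remove [odeac,xcw,wztix] add [seac] -> 6 lines: vakre fxwsj seac toase vzdo aoimx
Hunk 6: at line 3 remove [toase] add [yrqcf,cat] -> 7 lines: vakre fxwsj seac yrqcf cat vzdo aoimx
Final line 4: yrqcf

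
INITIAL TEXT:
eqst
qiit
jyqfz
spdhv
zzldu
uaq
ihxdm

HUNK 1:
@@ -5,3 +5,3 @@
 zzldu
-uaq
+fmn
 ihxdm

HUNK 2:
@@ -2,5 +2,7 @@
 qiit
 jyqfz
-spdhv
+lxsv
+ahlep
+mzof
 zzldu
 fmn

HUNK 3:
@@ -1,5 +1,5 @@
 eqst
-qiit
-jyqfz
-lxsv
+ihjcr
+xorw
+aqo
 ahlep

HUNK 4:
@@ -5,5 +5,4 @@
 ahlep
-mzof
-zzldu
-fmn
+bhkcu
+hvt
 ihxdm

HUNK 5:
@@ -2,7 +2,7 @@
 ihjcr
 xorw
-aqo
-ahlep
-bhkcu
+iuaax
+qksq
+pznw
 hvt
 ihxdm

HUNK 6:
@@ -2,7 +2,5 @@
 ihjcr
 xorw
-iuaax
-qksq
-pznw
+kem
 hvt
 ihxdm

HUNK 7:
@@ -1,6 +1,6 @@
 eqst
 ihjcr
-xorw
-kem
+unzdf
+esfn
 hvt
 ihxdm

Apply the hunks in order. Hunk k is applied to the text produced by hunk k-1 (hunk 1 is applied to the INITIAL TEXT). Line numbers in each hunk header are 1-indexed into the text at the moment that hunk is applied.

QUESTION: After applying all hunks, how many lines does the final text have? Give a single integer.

Answer: 6

Derivation:
Hunk 1: at line 5 remove [uaq] add [fmn] -> 7 lines: eqst qiit jyqfz spdhv zzldu fmn ihxdm
Hunk 2: at line 2 remove [spdhv] add [lxsv,ahlep,mzof] -> 9 lines: eqst qiit jyqfz lxsv ahlep mzof zzldu fmn ihxdm
Hunk 3: at line 1 remove [qiit,jyqfz,lxsv] add [ihjcr,xorw,aqo] -> 9 lines: eqst ihjcr xorw aqo ahlep mzof zzldu fmn ihxdm
Hunk 4: at line 5 remove [mzof,zzldu,fmn] add [bhkcu,hvt] -> 8 lines: eqst ihjcr xorw aqo ahlep bhkcu hvt ihxdm
Hunk 5: at line 2 remove [aqo,ahlep,bhkcu] add [iuaax,qksq,pznw] -> 8 lines: eqst ihjcr xorw iuaax qksq pznw hvt ihxdm
Hunk 6: at line 2 remove [iuaax,qksq,pznw] add [kem] -> 6 lines: eqst ihjcr xorw kem hvt ihxdm
Hunk 7: at line 1 remove [xorw,kem] add [unzdf,esfn] -> 6 lines: eqst ihjcr unzdf esfn hvt ihxdm
Final line count: 6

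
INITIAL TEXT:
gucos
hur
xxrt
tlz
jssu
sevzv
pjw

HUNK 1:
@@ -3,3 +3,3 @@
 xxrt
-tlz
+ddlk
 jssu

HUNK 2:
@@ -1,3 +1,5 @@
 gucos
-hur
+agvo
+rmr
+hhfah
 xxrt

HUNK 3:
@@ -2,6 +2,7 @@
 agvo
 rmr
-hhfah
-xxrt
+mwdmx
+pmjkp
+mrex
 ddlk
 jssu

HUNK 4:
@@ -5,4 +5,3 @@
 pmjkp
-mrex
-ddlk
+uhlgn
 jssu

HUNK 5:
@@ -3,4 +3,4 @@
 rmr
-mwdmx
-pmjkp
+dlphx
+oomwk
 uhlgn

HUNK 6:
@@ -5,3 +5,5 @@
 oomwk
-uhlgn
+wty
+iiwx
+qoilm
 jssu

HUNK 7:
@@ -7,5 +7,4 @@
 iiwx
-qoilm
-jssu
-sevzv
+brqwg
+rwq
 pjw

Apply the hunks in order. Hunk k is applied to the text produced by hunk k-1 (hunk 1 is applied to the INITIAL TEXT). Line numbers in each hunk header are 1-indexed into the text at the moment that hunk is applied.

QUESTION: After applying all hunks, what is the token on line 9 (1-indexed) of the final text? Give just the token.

Hunk 1: at line 3 remove [tlz] add [ddlk] -> 7 lines: gucos hur xxrt ddlk jssu sevzv pjw
Hunk 2: at line 1 remove [hur] add [agvo,rmr,hhfah] -> 9 lines: gucos agvo rmr hhfah xxrt ddlk jssu sevzv pjw
Hunk 3: at line 2 remove [hhfah,xxrt] add [mwdmx,pmjkp,mrex] -> 10 lines: gucos agvo rmr mwdmx pmjkp mrex ddlk jssu sevzv pjw
Hunk 4: at line 5 remove [mrex,ddlk] add [uhlgn] -> 9 lines: gucos agvo rmr mwdmx pmjkp uhlgn jssu sevzv pjw
Hunk 5: at line 3 remove [mwdmx,pmjkp] add [dlphx,oomwk] -> 9 lines: gucos agvo rmr dlphx oomwk uhlgn jssu sevzv pjw
Hunk 6: at line 5 remove [uhlgn] add [wty,iiwx,qoilm] -> 11 lines: gucos agvo rmr dlphx oomwk wty iiwx qoilm jssu sevzv pjw
Hunk 7: at line 7 remove [qoilm,jssu,sevzv] add [brqwg,rwq] -> 10 lines: gucos agvo rmr dlphx oomwk wty iiwx brqwg rwq pjw
Final line 9: rwq

Answer: rwq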